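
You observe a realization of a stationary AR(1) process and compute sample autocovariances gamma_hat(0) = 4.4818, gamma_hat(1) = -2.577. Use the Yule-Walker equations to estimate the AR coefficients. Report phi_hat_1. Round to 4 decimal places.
\hat\phi_{1} = -0.5750

The Yule-Walker equations for an AR(p) process read, in matrix form,
  Gamma_p phi = r_p,   with   (Gamma_p)_{ij} = gamma(|i - j|),
                       (r_p)_i = gamma(i),   i,j = 1..p.
Substitute the sample gammas (Toeplitz matrix and right-hand side of size 1):
  Gamma_p = [[4.4818]]
  r_p     = [-2.577]
With p = 1 this is the single equation gamma(0) phi_1 = gamma(1):
  phi_hat_1 = gamma(1) / gamma(0) = -2.577 / 4.4818 = -0.5750.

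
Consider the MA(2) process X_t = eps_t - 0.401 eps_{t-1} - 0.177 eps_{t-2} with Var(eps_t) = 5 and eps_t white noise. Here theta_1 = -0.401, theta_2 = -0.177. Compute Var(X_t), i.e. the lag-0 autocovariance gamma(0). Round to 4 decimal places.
\gamma(0) = 5.9607

For an MA(q) process X_t = eps_t + sum_i theta_i eps_{t-i} with
Var(eps_t) = sigma^2, the variance is
  gamma(0) = sigma^2 * (1 + sum_i theta_i^2).
  sum_i theta_i^2 = (-0.401)^2 + (-0.177)^2 = 0.160801 + 0.031329 = 0.19213.
  gamma(0) = 5 * (1 + 0.19213) = 5 * 1.19213 = 5.96065, which rounds to 5.9607.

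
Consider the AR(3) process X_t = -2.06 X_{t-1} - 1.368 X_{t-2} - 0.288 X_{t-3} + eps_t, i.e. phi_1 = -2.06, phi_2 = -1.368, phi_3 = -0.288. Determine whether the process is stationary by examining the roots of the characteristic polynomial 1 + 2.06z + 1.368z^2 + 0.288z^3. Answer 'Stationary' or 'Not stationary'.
\text{Stationary}

The AR(p) characteristic polynomial is P(z) = 1 + 2.06z + 1.368z^2 + 0.288z^3.
Stationarity requires all roots to lie outside the unit circle, i.e. |z| > 1 for every root.
Degree 3: look for a simple real root z0 first, then factor out (1 - z/z0) and solve the remaining quadratic.
Testing z0 = -1.25: P(-1.25) = 1 + (2.06)(-1.25) + (1.368)(-1.25)^2 + (0.288)(-1.25)^3
  = 1 + (-2.575) + (2.1375) + (-0.5625) = 0.  So z_0 = -1.25 is a root, |z_0| = 1.25.
Divide out the factor (1 + 0.8 z) = (1 - z/z0) (since 1/z0 = -0.8):
  P(z) = (1 + 0.8 z)(1 + (1.26) z + (0.36) z^2)
  [check: z-coef 1.26 - (-0.8) = 2.06; z^2-coef 0.36 - (-0.8)(1.26) = 1.368; z^3-coef -(-0.8)(0.36) = 0.288.]
Remaining roots from the quadratic factor 1 + (1.26) z + (0.36) z^2:
  Set 1 + (1.26) z + (0.36) z^2 = 0, i.e. a z^2 + b z + c = 0 with a = 0.36, b = 1.26, c = 1.
  Discriminant D = b^2 - 4ac = (1.26)^2 - 4*(0.36)*1 = 1.5876 - (1.44) = 0.1476.
  D >= 0, so the roots are real: z = (-b +/- sqrt(D)) / (2a) = (-1.26 +/- 0.384187) / (0.72).
    z_1 = (-1.26 + 0.384187) / (0.72) = -1.2164,   |z_1| = 1.2164.
    z_2 = (-1.26 - 0.384187) / (0.72) = -2.2836,   |z_2| = 2.2836.
Moduli of all roots: 1.2500, 1.2164, 2.2836.
All moduli strictly greater than 1? Yes.
Verdict: Stationary.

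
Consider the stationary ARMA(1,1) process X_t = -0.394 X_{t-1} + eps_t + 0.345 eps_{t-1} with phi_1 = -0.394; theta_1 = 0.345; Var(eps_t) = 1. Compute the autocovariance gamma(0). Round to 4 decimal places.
\gamma(0) = 1.0028

Multiply the model equation by X_{t-k} and take expectations. With theta_0 = psi_0 = 1 and psi_j the MA(infinity) weights, this gives
  gamma(k) - sum_i phi_i gamma(k-i) = c_k,
  c_k = sigma^2 * sum_{j=k..q} theta_j psi_{j-k}   (c_k = 0 for k > q),
using gamma(-m) = gamma(m).
psi-weights needed (psi_j = theta_j + sum_i phi_i psi_{j-i}):
  psi_1 = theta_1 + phi_1 = 0.345 + (-0.394) = -0.049
Right-hand sides:
  c_0 = sigma^2 (1 + theta_1 psi_1) = 1 * (1 + (0.345)(-0.049)) = 1 * 0.983095 = 0.983095
  c_1 = sigma^2 theta_1 = 1 * (0.345) = 0.345
  c_2 = 0
Equations for k = 0 and k = 1 (AR order 1):
  gamma(0) = phi_1 gamma(1) + c_0
  gamma(1) = phi_1 gamma(0) + c_1
Substituting the second into the first: gamma(0) (1 - phi_1^2) = c_0 + phi_1 c_1, so
  gamma(0) = (c_0 + phi_1 c_1) / (1 - phi_1^2) = (0.983095 + (-0.394)(0.345)) / (1 - (-0.394)^2) = 0.847165 / 0.844764 = 1.002842.
Therefore gamma(0) = 1.0028 (to 4 decimal places).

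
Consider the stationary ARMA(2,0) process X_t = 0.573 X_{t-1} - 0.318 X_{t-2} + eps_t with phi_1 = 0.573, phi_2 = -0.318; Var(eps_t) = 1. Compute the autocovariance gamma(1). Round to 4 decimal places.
\gamma(1) = 0.5964

Multiply the model equation by X_{t-k} and take expectations. With theta_0 = psi_0 = 1 and psi_j the MA(infinity) weights, this gives
  gamma(k) - sum_i phi_i gamma(k-i) = c_k,
  c_k = sigma^2 * sum_{j=k..q} theta_j psi_{j-k}   (c_k = 0 for k > q),
using gamma(-m) = gamma(m).
Pure AR (q = 0): c_0 = sigma^2 = 1, c_k = 0 for k >= 1.
Equations for k = 0, 1, 2 (AR order 2, c_2 = 0):
  (E0) gamma(0) = phi_1 gamma(1) + phi_2 gamma(2) + c_0
  (E1) gamma(1) = phi_1 gamma(0) + phi_2 gamma(1) + c_1
  (E2) gamma(2) = phi_1 gamma(1) + phi_2 gamma(0)
From (E1): gamma(1) = A gamma(0) + B with
  A = phi_1 / (1 - phi_2) = 0.573 / 1.318 = 0.43475,   B = c_1 / (1 - phi_2) = 0 / 1.318 = 0.
Insert (E2) into (E0): gamma(0) (1 - phi_2^2) = phi_1 (1 + phi_2) gamma(1) + c_0.
  phi_1 (1 + phi_2) = (0.573)(0.682) = 0.390786,   1 - phi_2^2 = 0.898876.
Replace gamma(1) by A gamma(0) + B and collect gamma(0):
  gamma(0) [0.898876 - (0.390786)(0.43475)] = c_0 = 1
  gamma(0) * 0.728982 = 1
  gamma(0) = 1 / 0.728982 = 1.371776.
  gamma(1) = A gamma(0) = (0.43475)(1.371776) = 0.596379.
Therefore gamma(1) = 0.5964 (to 4 decimal places).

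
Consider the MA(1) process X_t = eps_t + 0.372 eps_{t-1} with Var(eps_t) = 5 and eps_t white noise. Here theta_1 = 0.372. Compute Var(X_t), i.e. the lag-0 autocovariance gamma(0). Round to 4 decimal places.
\gamma(0) = 5.6919

For an MA(q) process X_t = eps_t + sum_i theta_i eps_{t-i} with
Var(eps_t) = sigma^2, the variance is
  gamma(0) = sigma^2 * (1 + sum_i theta_i^2).
  sum_i theta_i^2 = (0.372)^2 = 0.138384.
  gamma(0) = 5 * (1 + 0.138384) = 5 * 1.138384 = 5.69192, which rounds to 5.6919.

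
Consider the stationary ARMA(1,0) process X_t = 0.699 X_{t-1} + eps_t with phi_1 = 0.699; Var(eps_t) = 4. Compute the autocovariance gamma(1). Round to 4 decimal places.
\gamma(1) = 5.4674

Multiply the model equation by X_{t-k} and take expectations. With theta_0 = psi_0 = 1 and psi_j the MA(infinity) weights, this gives
  gamma(k) - sum_i phi_i gamma(k-i) = c_k,
  c_k = sigma^2 * sum_{j=k..q} theta_j psi_{j-k}   (c_k = 0 for k > q),
using gamma(-m) = gamma(m).
Pure AR (q = 0): c_0 = sigma^2 = 4, c_k = 0 for k >= 1.
Equations for k = 0 and k = 1 (AR order 1):
  gamma(0) = phi_1 gamma(1) + c_0
  gamma(1) = phi_1 gamma(0) + c_1
Substituting the second into the first: gamma(0) (1 - phi_1^2) = c_0 + phi_1 c_1, so
  gamma(0) = c_0 / (1 - phi_1^2) = 4 / (1 - (0.699)^2) = 4 / 0.511399 = 7.821681.
  gamma(1) = phi_1 gamma(0) = (0.699)(7.821681) = 5.467355.
Therefore gamma(1) = 5.4674 (to 4 decimal places).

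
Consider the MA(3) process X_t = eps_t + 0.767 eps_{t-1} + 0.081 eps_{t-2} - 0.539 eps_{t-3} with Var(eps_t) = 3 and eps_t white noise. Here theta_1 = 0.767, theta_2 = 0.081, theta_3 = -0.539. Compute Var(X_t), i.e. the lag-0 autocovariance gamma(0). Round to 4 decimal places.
\gamma(0) = 5.6561

For an MA(q) process X_t = eps_t + sum_i theta_i eps_{t-i} with
Var(eps_t) = sigma^2, the variance is
  gamma(0) = sigma^2 * (1 + sum_i theta_i^2).
  sum_i theta_i^2 = (0.767)^2 + (0.081)^2 + (-0.539)^2 = 0.588289 + 0.006561 + 0.290521 = 0.885371.
  gamma(0) = 3 * (1 + 0.885371) = 3 * 1.885371 = 5.656113, which rounds to 5.6561.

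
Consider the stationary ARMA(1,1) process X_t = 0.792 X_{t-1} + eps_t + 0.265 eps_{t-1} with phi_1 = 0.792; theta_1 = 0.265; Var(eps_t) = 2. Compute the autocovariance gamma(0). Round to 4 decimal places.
\gamma(0) = 7.9949

Multiply the model equation by X_{t-k} and take expectations. With theta_0 = psi_0 = 1 and psi_j the MA(infinity) weights, this gives
  gamma(k) - sum_i phi_i gamma(k-i) = c_k,
  c_k = sigma^2 * sum_{j=k..q} theta_j psi_{j-k}   (c_k = 0 for k > q),
using gamma(-m) = gamma(m).
psi-weights needed (psi_j = theta_j + sum_i phi_i psi_{j-i}):
  psi_1 = theta_1 + phi_1 = 0.265 + (0.792) = 1.057
Right-hand sides:
  c_0 = sigma^2 (1 + theta_1 psi_1) = 2 * (1 + (0.265)(1.057)) = 2 * 1.280105 = 2.56021
  c_1 = sigma^2 theta_1 = 2 * (0.265) = 0.53
  c_2 = 0
Equations for k = 0 and k = 1 (AR order 1):
  gamma(0) = phi_1 gamma(1) + c_0
  gamma(1) = phi_1 gamma(0) + c_1
Substituting the second into the first: gamma(0) (1 - phi_1^2) = c_0 + phi_1 c_1, so
  gamma(0) = (c_0 + phi_1 c_1) / (1 - phi_1^2) = (2.56021 + (0.792)(0.53)) / (1 - (0.792)^2) = 2.97997 / 0.372736 = 7.994854.
Therefore gamma(0) = 7.9949 (to 4 decimal places).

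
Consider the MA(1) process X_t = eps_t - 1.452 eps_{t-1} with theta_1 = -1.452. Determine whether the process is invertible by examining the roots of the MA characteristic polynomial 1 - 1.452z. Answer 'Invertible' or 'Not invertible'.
\text{Not invertible}

The MA(q) characteristic polynomial is P(z) = 1 - 1.452z.
Invertibility requires all roots to lie outside the unit circle, i.e. |z| > 1 for every root.
This is linear in z: 1 + (-1.452) z = 0  =>  z = -1/(-1.452) = 0.688705,  |z| = 0.688705.
Moduli of all roots: 0.6887.
All moduli strictly greater than 1? No.
Verdict: Not invertible.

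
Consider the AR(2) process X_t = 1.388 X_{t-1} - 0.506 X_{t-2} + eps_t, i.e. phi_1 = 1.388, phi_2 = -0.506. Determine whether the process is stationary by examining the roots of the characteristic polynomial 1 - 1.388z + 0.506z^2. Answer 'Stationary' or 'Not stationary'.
\text{Stationary}

The AR(p) characteristic polynomial is P(z) = 1 - 1.388z + 0.506z^2.
Stationarity requires all roots to lie outside the unit circle, i.e. |z| > 1 for every root.
Set 1 + (-1.388) z + (0.506) z^2 = 0, i.e. a z^2 + b z + c = 0 with a = 0.506, b = -1.388, c = 1.
Discriminant D = b^2 - 4ac = (-1.388)^2 - 4*(0.506)*1 = 1.926544 - (2.024) = -0.097456.
D < 0, so the roots are the complex-conjugate pair z = (-b +/- i sqrt(-D)) / (2a) = 1.3715 +/- 0.3085i.
For a conjugate pair |z|^2 = z * conj(z) = (product of roots) = c/a = 1/(0.506) = 1.976285, so |z| = sqrt(1.976285) = 1.4058 for both roots.
Moduli of all roots: 1.4058, 1.4058.
All moduli strictly greater than 1? Yes.
Verdict: Stationary.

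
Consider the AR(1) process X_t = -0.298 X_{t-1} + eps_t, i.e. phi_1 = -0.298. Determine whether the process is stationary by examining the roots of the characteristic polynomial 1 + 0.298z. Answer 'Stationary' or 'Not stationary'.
\text{Stationary}

The AR(p) characteristic polynomial is P(z) = 1 + 0.298z.
Stationarity requires all roots to lie outside the unit circle, i.e. |z| > 1 for every root.
This is linear in z: 1 + (0.298) z = 0  =>  z = -1/(0.298) = -3.355705,  |z| = 3.355705.
Moduli of all roots: 3.3557.
All moduli strictly greater than 1? Yes.
Verdict: Stationary.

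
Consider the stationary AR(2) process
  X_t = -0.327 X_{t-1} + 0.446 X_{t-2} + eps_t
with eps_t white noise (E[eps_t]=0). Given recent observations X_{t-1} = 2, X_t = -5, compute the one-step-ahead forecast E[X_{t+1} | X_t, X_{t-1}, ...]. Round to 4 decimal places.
E[X_{t+1} \mid \mathcal F_t] = 2.5270

For an AR(p) model X_t = c + sum_i phi_i X_{t-i} + eps_t, the
one-step-ahead conditional mean is
  E[X_{t+1} | X_t, ...] = c + sum_i phi_i X_{t+1-i}.
Substitute known values:
  E[X_{t+1} | ...] = (-0.327) * (-5) + (0.446) * (2)
                   = 2.5270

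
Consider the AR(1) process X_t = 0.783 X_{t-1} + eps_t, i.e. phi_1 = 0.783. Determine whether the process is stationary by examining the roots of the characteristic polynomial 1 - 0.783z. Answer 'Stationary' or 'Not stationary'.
\text{Stationary}

The AR(p) characteristic polynomial is P(z) = 1 - 0.783z.
Stationarity requires all roots to lie outside the unit circle, i.e. |z| > 1 for every root.
This is linear in z: 1 + (-0.783) z = 0  =>  z = -1/(-0.783) = 1.277139,  |z| = 1.277139.
Moduli of all roots: 1.2771.
All moduli strictly greater than 1? Yes.
Verdict: Stationary.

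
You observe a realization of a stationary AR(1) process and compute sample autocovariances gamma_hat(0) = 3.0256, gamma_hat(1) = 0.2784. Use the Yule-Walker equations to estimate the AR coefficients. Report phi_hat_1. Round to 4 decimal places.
\hat\phi_{1} = 0.0920

The Yule-Walker equations for an AR(p) process read, in matrix form,
  Gamma_p phi = r_p,   with   (Gamma_p)_{ij} = gamma(|i - j|),
                       (r_p)_i = gamma(i),   i,j = 1..p.
Substitute the sample gammas (Toeplitz matrix and right-hand side of size 1):
  Gamma_p = [[3.0256]]
  r_p     = [0.2784]
With p = 1 this is the single equation gamma(0) phi_1 = gamma(1):
  phi_hat_1 = gamma(1) / gamma(0) = 0.2784 / 3.0256 = 0.0920.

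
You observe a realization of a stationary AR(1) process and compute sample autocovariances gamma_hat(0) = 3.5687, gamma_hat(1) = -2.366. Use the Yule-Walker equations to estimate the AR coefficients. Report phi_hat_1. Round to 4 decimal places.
\hat\phi_{1} = -0.6630

The Yule-Walker equations for an AR(p) process read, in matrix form,
  Gamma_p phi = r_p,   with   (Gamma_p)_{ij} = gamma(|i - j|),
                       (r_p)_i = gamma(i),   i,j = 1..p.
Substitute the sample gammas (Toeplitz matrix and right-hand side of size 1):
  Gamma_p = [[3.5687]]
  r_p     = [-2.366]
With p = 1 this is the single equation gamma(0) phi_1 = gamma(1):
  phi_hat_1 = gamma(1) / gamma(0) = -2.366 / 3.5687 = -0.6630.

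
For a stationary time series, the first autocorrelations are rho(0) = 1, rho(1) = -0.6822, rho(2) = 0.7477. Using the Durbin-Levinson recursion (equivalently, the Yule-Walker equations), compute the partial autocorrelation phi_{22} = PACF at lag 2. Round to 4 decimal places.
\phi_{22} = 0.5281

The PACF at lag k is phi_{kk}, the last component of the solution
to the Yule-Walker system G_k phi = r_k where
  (G_k)_{ij} = rho(|i - j|), (r_k)_i = rho(i), i,j = 1..k.
Equivalently, Durbin-Levinson gives phi_{kk} iteratively:
  phi_{11} = rho(1)
  phi_{kk} = [rho(k) - sum_{j=1..k-1} phi_{k-1,j} rho(k-j)]
            / [1 - sum_{j=1..k-1} phi_{k-1,j} rho(j)],
  phi_{k,j} = phi_{k-1,j} - phi_{kk} phi_{k-1,k-j},  j = 1..k-1.
Step k = 1:
  phi_11 = rho(1) = -0.6822.
Step k = 2:
  phi_22 = [rho(2) - phi_11 rho(1)] / [1 - phi_11 rho(1)] = [0.7477 - (-0.6822)(-0.6822)] / [1 - (-0.6822)(-0.6822)]
         = 0.28230316 / 0.53460316 = 0.5281.
Therefore phi_{22} = 0.5281.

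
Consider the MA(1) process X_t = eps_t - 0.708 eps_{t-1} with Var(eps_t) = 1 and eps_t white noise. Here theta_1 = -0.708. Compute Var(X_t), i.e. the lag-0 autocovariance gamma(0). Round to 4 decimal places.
\gamma(0) = 1.5013

For an MA(q) process X_t = eps_t + sum_i theta_i eps_{t-i} with
Var(eps_t) = sigma^2, the variance is
  gamma(0) = sigma^2 * (1 + sum_i theta_i^2).
  sum_i theta_i^2 = (-0.708)^2 = 0.501264.
  gamma(0) = 1 * (1 + 0.501264) = 1 * 1.501264 = 1.501264, which rounds to 1.5013.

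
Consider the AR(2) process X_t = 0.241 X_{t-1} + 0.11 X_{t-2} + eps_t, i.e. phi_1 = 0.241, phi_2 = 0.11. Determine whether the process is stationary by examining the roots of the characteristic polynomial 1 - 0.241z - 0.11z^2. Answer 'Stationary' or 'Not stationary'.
\text{Stationary}

The AR(p) characteristic polynomial is P(z) = 1 - 0.241z - 0.11z^2.
Stationarity requires all roots to lie outside the unit circle, i.e. |z| > 1 for every root.
Set 1 + (-0.241) z + (-0.11) z^2 = 0, i.e. a z^2 + b z + c = 0 with a = -0.11, b = -0.241, c = 1.
Discriminant D = b^2 - 4ac = (-0.241)^2 - 4*(-0.11)*1 = 0.058081 - (-0.44) = 0.498081.
D >= 0, so the roots are real: z = (-b +/- sqrt(D)) / (2a) = (0.241 +/- 0.705749) / (-0.22).
  z_1 = (0.241 + 0.705749) / (-0.22) = -4.3034,   |z_1| = 4.3034.
  z_2 = (0.241 - 0.705749) / (-0.22) = 2.1125,   |z_2| = 2.1125.
Moduli of all roots: 4.3034, 2.1125.
All moduli strictly greater than 1? Yes.
Verdict: Stationary.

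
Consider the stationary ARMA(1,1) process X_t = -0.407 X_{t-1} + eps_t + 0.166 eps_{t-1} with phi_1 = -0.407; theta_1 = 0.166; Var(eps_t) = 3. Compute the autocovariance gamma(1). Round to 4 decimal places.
\gamma(1) = -0.8080

Multiply the model equation by X_{t-k} and take expectations. With theta_0 = psi_0 = 1 and psi_j the MA(infinity) weights, this gives
  gamma(k) - sum_i phi_i gamma(k-i) = c_k,
  c_k = sigma^2 * sum_{j=k..q} theta_j psi_{j-k}   (c_k = 0 for k > q),
using gamma(-m) = gamma(m).
psi-weights needed (psi_j = theta_j + sum_i phi_i psi_{j-i}):
  psi_1 = theta_1 + phi_1 = 0.166 + (-0.407) = -0.241
Right-hand sides:
  c_0 = sigma^2 (1 + theta_1 psi_1) = 3 * (1 + (0.166)(-0.241)) = 3 * 0.959994 = 2.879982
  c_1 = sigma^2 theta_1 = 3 * (0.166) = 0.498
  c_2 = 0
Equations for k = 0 and k = 1 (AR order 1):
  gamma(0) = phi_1 gamma(1) + c_0
  gamma(1) = phi_1 gamma(0) + c_1
Substituting the second into the first: gamma(0) (1 - phi_1^2) = c_0 + phi_1 c_1, so
  gamma(0) = (c_0 + phi_1 c_1) / (1 - phi_1^2) = (2.879982 + (-0.407)(0.498)) / (1 - (-0.407)^2) = 2.677296 / 0.834351 = 3.208837.
  gamma(1) = phi_1 gamma(0) + c_1 = (-0.407)(3.208837) + (0.498) = -0.807996.
Therefore gamma(1) = -0.8080 (to 4 decimal places).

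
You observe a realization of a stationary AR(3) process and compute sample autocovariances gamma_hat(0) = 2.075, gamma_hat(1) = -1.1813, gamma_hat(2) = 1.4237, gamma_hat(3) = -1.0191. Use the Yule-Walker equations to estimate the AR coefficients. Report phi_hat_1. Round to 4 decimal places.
\hat\phi_{1} = -0.2590

The Yule-Walker equations for an AR(p) process read, in matrix form,
  Gamma_p phi = r_p,   with   (Gamma_p)_{ij} = gamma(|i - j|),
                       (r_p)_i = gamma(i),   i,j = 1..p.
Substitute the sample gammas (Toeplitz matrix and right-hand side of size 3):
  Gamma_p = [[2.075, -1.1813, 1.4237], [-1.1813, 2.075, -1.1813], [1.4237, -1.1813, 2.075]]
  r_p     = [-1.1813, 1.4237, -1.0191]
Written out (R1..R3):
  (R1) 2.075 phi_1 - 1.1813 phi_2 + 1.4237 phi_3 = -1.1813
  (R2) -1.1813 phi_1 + 2.075 phi_2 - 1.1813 phi_3 = 1.4237
  (R3) 1.4237 phi_1 - 1.1813 phi_2 + 2.075 phi_3 = -1.0191
Gaussian elimination:
  R2 <- R2 - (-1.1813/2.075) R1 = R2 - (-0.569301) R1:  1.402484 phi_2 - 0.370786 phi_3 = 0.751184
  R3 <- R3 - (1.4237/2.075) R1 = R3 - (0.68612) R1:  -0.370786 phi_2 + 1.09817 phi_3 = -0.208586
  R3 <- R3 - (-0.370786/1.402484) R2 = R3 - (-0.264378) R2:  1.000143 phi_3 = -0.009989
Back-substitution:
  phi_hat_3 = -0.009989 / 1.000143 = -0.009988
  phi_hat_2 = (0.751184 - (-0.370786)(-0.009988)) / 1.402484 = 0.532969
  phi_hat_1 = (-1.1813 - (-1.1813)(0.532969) - (1.4237)(-0.009988)) / 2.075 = -0.259028
So phi_hat = [-0.2590, 0.5330, -0.0100].
Therefore phi_hat_1 = -0.2590.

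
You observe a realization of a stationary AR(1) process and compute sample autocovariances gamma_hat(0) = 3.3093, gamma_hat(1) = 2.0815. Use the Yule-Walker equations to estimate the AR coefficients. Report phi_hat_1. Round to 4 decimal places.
\hat\phi_{1} = 0.6290

The Yule-Walker equations for an AR(p) process read, in matrix form,
  Gamma_p phi = r_p,   with   (Gamma_p)_{ij} = gamma(|i - j|),
                       (r_p)_i = gamma(i),   i,j = 1..p.
Substitute the sample gammas (Toeplitz matrix and right-hand side of size 1):
  Gamma_p = [[3.3093]]
  r_p     = [2.0815]
With p = 1 this is the single equation gamma(0) phi_1 = gamma(1):
  phi_hat_1 = gamma(1) / gamma(0) = 2.0815 / 3.3093 = 0.6290.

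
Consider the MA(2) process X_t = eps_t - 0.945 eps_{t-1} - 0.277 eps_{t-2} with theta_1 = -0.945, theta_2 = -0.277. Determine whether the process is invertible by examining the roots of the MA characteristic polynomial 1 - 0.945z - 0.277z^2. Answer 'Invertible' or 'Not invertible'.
\text{Not invertible}

The MA(q) characteristic polynomial is P(z) = 1 - 0.945z - 0.277z^2.
Invertibility requires all roots to lie outside the unit circle, i.e. |z| > 1 for every root.
Set 1 + (-0.945) z + (-0.277) z^2 = 0, i.e. a z^2 + b z + c = 0 with a = -0.277, b = -0.945, c = 1.
Discriminant D = b^2 - 4ac = (-0.945)^2 - 4*(-0.277)*1 = 0.893025 - (-1.108) = 2.001025.
D >= 0, so the roots are real: z = (-b +/- sqrt(D)) / (2a) = (0.945 +/- 1.414576) / (-0.554).
  z_1 = (0.945 + 1.414576) / (-0.554) = -4.2592,   |z_1| = 4.2592.
  z_2 = (0.945 - 1.414576) / (-0.554) = 0.8476,   |z_2| = 0.8476.
Moduli of all roots: 4.2592, 0.8476.
All moduli strictly greater than 1? No.
Verdict: Not invertible.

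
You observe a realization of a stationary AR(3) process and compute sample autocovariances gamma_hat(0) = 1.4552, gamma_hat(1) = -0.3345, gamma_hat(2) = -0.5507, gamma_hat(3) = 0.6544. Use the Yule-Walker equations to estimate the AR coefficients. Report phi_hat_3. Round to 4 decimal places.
\hat\phi_{3} = 0.2909

The Yule-Walker equations for an AR(p) process read, in matrix form,
  Gamma_p phi = r_p,   with   (Gamma_p)_{ij} = gamma(|i - j|),
                       (r_p)_i = gamma(i),   i,j = 1..p.
Substitute the sample gammas (Toeplitz matrix and right-hand side of size 3):
  Gamma_p = [[1.4552, -0.3345, -0.5507], [-0.3345, 1.4552, -0.3345], [-0.5507, -0.3345, 1.4552]]
  r_p     = [-0.3345, -0.5507, 0.6544]
Written out (R1..R3):
  (R1) 1.4552 phi_1 - 0.3345 phi_2 - 0.5507 phi_3 = -0.3345
  (R2) -0.3345 phi_1 + 1.4552 phi_2 - 0.3345 phi_3 = -0.5507
  (R3) -0.5507 phi_1 - 0.3345 phi_2 + 1.4552 phi_3 = 0.6544
Gaussian elimination:
  R2 <- R2 - (-0.3345/1.4552) R1 = R2 - (-0.229865) R1:  1.37831 phi_2 - 0.461087 phi_3 = -0.62759
  R3 <- R3 - (-0.5507/1.4552) R1 = R3 - (-0.378436) R1:  -0.461087 phi_2 + 1.246795 phi_3 = 0.527813
  R3 <- R3 - (-0.461087/1.37831) R2 = R3 - (-0.334531) R2:  1.092548 phi_3 = 0.317865
Back-substitution:
  phi_hat_3 = 0.317865 / 1.092548 = 0.290939
  phi_hat_2 = (-0.62759 - (-0.461087)(0.290939)) / 1.37831 = -0.358005
  phi_hat_1 = (-0.3345 - (-0.3345)(-0.358005) - (-0.5507)(0.290939)) / 1.4552 = -0.202056
So phi_hat = [-0.2021, -0.3580, 0.2909].
Therefore phi_hat_3 = 0.2909.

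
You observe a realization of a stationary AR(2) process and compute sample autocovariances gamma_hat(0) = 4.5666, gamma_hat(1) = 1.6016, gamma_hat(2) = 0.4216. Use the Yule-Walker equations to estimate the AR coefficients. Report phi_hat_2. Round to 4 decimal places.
\hat\phi_{2} = -0.0350

The Yule-Walker equations for an AR(p) process read, in matrix form,
  Gamma_p phi = r_p,   with   (Gamma_p)_{ij} = gamma(|i - j|),
                       (r_p)_i = gamma(i),   i,j = 1..p.
Substitute the sample gammas (Toeplitz matrix and right-hand side of size 2):
  Gamma_p = [[4.5666, 1.6016], [1.6016, 4.5666]]
  r_p     = [1.6016, 0.4216]
Written out:
  4.5666 phi_1 + 1.6016 phi_2 = 1.6016
  1.6016 phi_1 + 4.5666 phi_2 = 0.4216
Solve by Cramer's rule:
  det = gamma(0)^2 - gamma(1)^2 = (4.5666)^2 - (1.6016)^2 = 20.85383556 - 2.56512256 = 18.288713
  phi_hat_1 = [gamma(1) gamma(0) - gamma(1) gamma(2)] / det = [(1.6016)(4.5666) - (1.6016)(0.4216)] / 18.288713 = 6.638632 / 18.288713 = 0.363
  phi_hat_2 = [gamma(0) gamma(2) - gamma(1)^2] / det = [(4.5666)(0.4216) - (1.6016)^2] / 18.288713 = -0.639844 / 18.288713 = -0.035
So phi_hat = [0.3630, -0.0350].
Therefore phi_hat_2 = -0.0350.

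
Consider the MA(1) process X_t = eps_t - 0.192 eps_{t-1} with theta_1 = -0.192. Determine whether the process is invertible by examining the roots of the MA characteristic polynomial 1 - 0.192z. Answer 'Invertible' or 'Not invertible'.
\text{Invertible}

The MA(q) characteristic polynomial is P(z) = 1 - 0.192z.
Invertibility requires all roots to lie outside the unit circle, i.e. |z| > 1 for every root.
This is linear in z: 1 + (-0.192) z = 0  =>  z = -1/(-0.192) = 5.208333,  |z| = 5.208333.
Moduli of all roots: 5.2083.
All moduli strictly greater than 1? Yes.
Verdict: Invertible.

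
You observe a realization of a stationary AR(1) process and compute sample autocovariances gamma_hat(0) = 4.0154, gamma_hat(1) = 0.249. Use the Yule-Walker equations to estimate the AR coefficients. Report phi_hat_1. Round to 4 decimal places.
\hat\phi_{1} = 0.0620

The Yule-Walker equations for an AR(p) process read, in matrix form,
  Gamma_p phi = r_p,   with   (Gamma_p)_{ij} = gamma(|i - j|),
                       (r_p)_i = gamma(i),   i,j = 1..p.
Substitute the sample gammas (Toeplitz matrix and right-hand side of size 1):
  Gamma_p = [[4.0154]]
  r_p     = [0.249]
With p = 1 this is the single equation gamma(0) phi_1 = gamma(1):
  phi_hat_1 = gamma(1) / gamma(0) = 0.249 / 4.0154 = 0.0620.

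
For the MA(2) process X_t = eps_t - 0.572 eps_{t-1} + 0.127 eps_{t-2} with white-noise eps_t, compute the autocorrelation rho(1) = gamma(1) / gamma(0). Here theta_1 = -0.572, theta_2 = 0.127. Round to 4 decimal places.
\rho(1) = -0.4799

For an MA(q) process with theta_0 = 1, the autocovariance is
  gamma(k) = sigma^2 * sum_{i=0..q-k} theta_i * theta_{i+k},
and rho(k) = gamma(k) / gamma(0). Sigma^2 cancels.
  numerator   = (1)*(-0.572) + (-0.572)*(0.127) = -0.644644.
  denominator = (1)^2 + (-0.572)^2 + (0.127)^2 = 1.343313.
  rho(1) = -0.644644 / 1.343313 = -0.4799.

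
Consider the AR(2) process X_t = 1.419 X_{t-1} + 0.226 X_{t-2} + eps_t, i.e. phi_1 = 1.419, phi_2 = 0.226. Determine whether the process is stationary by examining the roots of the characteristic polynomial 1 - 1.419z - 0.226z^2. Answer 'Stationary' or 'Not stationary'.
\text{Not stationary}

The AR(p) characteristic polynomial is P(z) = 1 - 1.419z - 0.226z^2.
Stationarity requires all roots to lie outside the unit circle, i.e. |z| > 1 for every root.
Set 1 + (-1.419) z + (-0.226) z^2 = 0, i.e. a z^2 + b z + c = 0 with a = -0.226, b = -1.419, c = 1.
Discriminant D = b^2 - 4ac = (-1.419)^2 - 4*(-0.226)*1 = 2.013561 - (-0.904) = 2.917561.
D >= 0, so the roots are real: z = (-b +/- sqrt(D)) / (2a) = (1.419 +/- 1.708087) / (-0.452).
  z_1 = (1.419 + 1.708087) / (-0.452) = -6.9183,   |z_1| = 6.9183.
  z_2 = (1.419 - 1.708087) / (-0.452) = 0.6396,   |z_2| = 0.6396.
Moduli of all roots: 6.9183, 0.6396.
All moduli strictly greater than 1? No.
Verdict: Not stationary.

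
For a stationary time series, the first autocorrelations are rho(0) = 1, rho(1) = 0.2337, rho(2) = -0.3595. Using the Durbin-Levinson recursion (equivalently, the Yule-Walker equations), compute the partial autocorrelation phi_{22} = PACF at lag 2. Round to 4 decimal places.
\phi_{22} = -0.4380

The PACF at lag k is phi_{kk}, the last component of the solution
to the Yule-Walker system G_k phi = r_k where
  (G_k)_{ij} = rho(|i - j|), (r_k)_i = rho(i), i,j = 1..k.
Equivalently, Durbin-Levinson gives phi_{kk} iteratively:
  phi_{11} = rho(1)
  phi_{kk} = [rho(k) - sum_{j=1..k-1} phi_{k-1,j} rho(k-j)]
            / [1 - sum_{j=1..k-1} phi_{k-1,j} rho(j)],
  phi_{k,j} = phi_{k-1,j} - phi_{kk} phi_{k-1,k-j},  j = 1..k-1.
Step k = 1:
  phi_11 = rho(1) = 0.2337.
Step k = 2:
  phi_22 = [rho(2) - phi_11 rho(1)] / [1 - phi_11 rho(1)] = [-0.3595 - (0.2337)(0.2337)] / [1 - (0.2337)(0.2337)]
         = -0.41411569 / 0.94538431 = -0.438.
Therefore phi_{22} = -0.4380.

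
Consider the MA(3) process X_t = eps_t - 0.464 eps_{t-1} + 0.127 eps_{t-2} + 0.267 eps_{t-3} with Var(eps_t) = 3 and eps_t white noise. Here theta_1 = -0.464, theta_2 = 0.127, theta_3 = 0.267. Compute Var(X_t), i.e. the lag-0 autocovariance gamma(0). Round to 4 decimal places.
\gamma(0) = 3.9081

For an MA(q) process X_t = eps_t + sum_i theta_i eps_{t-i} with
Var(eps_t) = sigma^2, the variance is
  gamma(0) = sigma^2 * (1 + sum_i theta_i^2).
  sum_i theta_i^2 = (-0.464)^2 + (0.127)^2 + (0.267)^2 = 0.215296 + 0.016129 + 0.071289 = 0.302714.
  gamma(0) = 3 * (1 + 0.302714) = 3 * 1.302714 = 3.908142, which rounds to 3.9081.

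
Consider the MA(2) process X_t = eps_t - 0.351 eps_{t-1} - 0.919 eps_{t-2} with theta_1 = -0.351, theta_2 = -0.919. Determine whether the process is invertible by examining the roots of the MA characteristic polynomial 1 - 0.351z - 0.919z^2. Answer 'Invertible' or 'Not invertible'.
\text{Not invertible}

The MA(q) characteristic polynomial is P(z) = 1 - 0.351z - 0.919z^2.
Invertibility requires all roots to lie outside the unit circle, i.e. |z| > 1 for every root.
Set 1 + (-0.351) z + (-0.919) z^2 = 0, i.e. a z^2 + b z + c = 0 with a = -0.919, b = -0.351, c = 1.
Discriminant D = b^2 - 4ac = (-0.351)^2 - 4*(-0.919)*1 = 0.123201 - (-3.676) = 3.799201.
D >= 0, so the roots are real: z = (-b +/- sqrt(D)) / (2a) = (0.351 +/- 1.949154) / (-1.838).
  z_1 = (0.351 + 1.949154) / (-1.838) = -1.2514,   |z_1| = 1.2514.
  z_2 = (0.351 - 1.949154) / (-1.838) = 0.8695,   |z_2| = 0.8695.
Moduli of all roots: 1.2514, 0.8695.
All moduli strictly greater than 1? No.
Verdict: Not invertible.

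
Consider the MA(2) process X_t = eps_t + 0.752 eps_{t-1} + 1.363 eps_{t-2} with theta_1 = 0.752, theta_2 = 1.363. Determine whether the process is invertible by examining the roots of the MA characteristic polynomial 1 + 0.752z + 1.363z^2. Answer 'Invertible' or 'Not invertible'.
\text{Not invertible}

The MA(q) characteristic polynomial is P(z) = 1 + 0.752z + 1.363z^2.
Invertibility requires all roots to lie outside the unit circle, i.e. |z| > 1 for every root.
Set 1 + (0.752) z + (1.363) z^2 = 0, i.e. a z^2 + b z + c = 0 with a = 1.363, b = 0.752, c = 1.
Discriminant D = b^2 - 4ac = (0.752)^2 - 4*(1.363)*1 = 0.565504 - (5.452) = -4.886496.
D < 0, so the roots are the complex-conjugate pair z = (-b +/- i sqrt(-D)) / (2a) = -0.2759 +/- 0.8109i.
For a conjugate pair |z|^2 = z * conj(z) = (product of roots) = c/a = 1/(1.363) = 0.733676, so |z| = sqrt(0.733676) = 0.8565 for both roots.
Moduli of all roots: 0.8565, 0.8565.
All moduli strictly greater than 1? No.
Verdict: Not invertible.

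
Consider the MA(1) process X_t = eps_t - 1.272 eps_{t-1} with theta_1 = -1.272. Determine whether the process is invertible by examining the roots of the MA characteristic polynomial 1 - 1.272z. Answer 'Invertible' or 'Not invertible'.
\text{Not invertible}

The MA(q) characteristic polynomial is P(z) = 1 - 1.272z.
Invertibility requires all roots to lie outside the unit circle, i.e. |z| > 1 for every root.
This is linear in z: 1 + (-1.272) z = 0  =>  z = -1/(-1.272) = 0.786164,  |z| = 0.786164.
Moduli of all roots: 0.7862.
All moduli strictly greater than 1? No.
Verdict: Not invertible.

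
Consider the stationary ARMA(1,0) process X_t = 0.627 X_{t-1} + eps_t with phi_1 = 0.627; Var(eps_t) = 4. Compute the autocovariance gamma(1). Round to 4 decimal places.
\gamma(1) = 4.1327

Multiply the model equation by X_{t-k} and take expectations. With theta_0 = psi_0 = 1 and psi_j the MA(infinity) weights, this gives
  gamma(k) - sum_i phi_i gamma(k-i) = c_k,
  c_k = sigma^2 * sum_{j=k..q} theta_j psi_{j-k}   (c_k = 0 for k > q),
using gamma(-m) = gamma(m).
Pure AR (q = 0): c_0 = sigma^2 = 4, c_k = 0 for k >= 1.
Equations for k = 0 and k = 1 (AR order 1):
  gamma(0) = phi_1 gamma(1) + c_0
  gamma(1) = phi_1 gamma(0) + c_1
Substituting the second into the first: gamma(0) (1 - phi_1^2) = c_0 + phi_1 c_1, so
  gamma(0) = c_0 / (1 - phi_1^2) = 4 / (1 - (0.627)^2) = 4 / 0.606871 = 6.591187.
  gamma(1) = phi_1 gamma(0) = (0.627)(6.591187) = 4.132674.
Therefore gamma(1) = 4.1327 (to 4 decimal places).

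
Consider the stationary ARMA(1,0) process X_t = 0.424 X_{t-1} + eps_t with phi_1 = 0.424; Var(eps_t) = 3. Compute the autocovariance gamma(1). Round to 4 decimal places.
\gamma(1) = 1.5508

Multiply the model equation by X_{t-k} and take expectations. With theta_0 = psi_0 = 1 and psi_j the MA(infinity) weights, this gives
  gamma(k) - sum_i phi_i gamma(k-i) = c_k,
  c_k = sigma^2 * sum_{j=k..q} theta_j psi_{j-k}   (c_k = 0 for k > q),
using gamma(-m) = gamma(m).
Pure AR (q = 0): c_0 = sigma^2 = 3, c_k = 0 for k >= 1.
Equations for k = 0 and k = 1 (AR order 1):
  gamma(0) = phi_1 gamma(1) + c_0
  gamma(1) = phi_1 gamma(0) + c_1
Substituting the second into the first: gamma(0) (1 - phi_1^2) = c_0 + phi_1 c_1, so
  gamma(0) = c_0 / (1 - phi_1^2) = 3 / (1 - (0.424)^2) = 3 / 0.820224 = 3.657537.
  gamma(1) = phi_1 gamma(0) = (0.424)(3.657537) = 1.550796.
Therefore gamma(1) = 1.5508 (to 4 decimal places).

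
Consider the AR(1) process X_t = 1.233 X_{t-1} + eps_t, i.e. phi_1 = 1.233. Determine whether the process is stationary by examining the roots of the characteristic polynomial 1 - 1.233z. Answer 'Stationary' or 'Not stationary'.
\text{Not stationary}

The AR(p) characteristic polynomial is P(z) = 1 - 1.233z.
Stationarity requires all roots to lie outside the unit circle, i.e. |z| > 1 for every root.
This is linear in z: 1 + (-1.233) z = 0  =>  z = -1/(-1.233) = 0.81103,  |z| = 0.81103.
Moduli of all roots: 0.8110.
All moduli strictly greater than 1? No.
Verdict: Not stationary.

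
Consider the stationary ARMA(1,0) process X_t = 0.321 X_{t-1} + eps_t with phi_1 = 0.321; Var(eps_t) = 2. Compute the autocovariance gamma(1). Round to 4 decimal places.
\gamma(1) = 0.7158

Multiply the model equation by X_{t-k} and take expectations. With theta_0 = psi_0 = 1 and psi_j the MA(infinity) weights, this gives
  gamma(k) - sum_i phi_i gamma(k-i) = c_k,
  c_k = sigma^2 * sum_{j=k..q} theta_j psi_{j-k}   (c_k = 0 for k > q),
using gamma(-m) = gamma(m).
Pure AR (q = 0): c_0 = sigma^2 = 2, c_k = 0 for k >= 1.
Equations for k = 0 and k = 1 (AR order 1):
  gamma(0) = phi_1 gamma(1) + c_0
  gamma(1) = phi_1 gamma(0) + c_1
Substituting the second into the first: gamma(0) (1 - phi_1^2) = c_0 + phi_1 c_1, so
  gamma(0) = c_0 / (1 - phi_1^2) = 2 / (1 - (0.321)^2) = 2 / 0.896959 = 2.229756.
  gamma(1) = phi_1 gamma(0) = (0.321)(2.229756) = 0.715752.
Therefore gamma(1) = 0.7158 (to 4 decimal places).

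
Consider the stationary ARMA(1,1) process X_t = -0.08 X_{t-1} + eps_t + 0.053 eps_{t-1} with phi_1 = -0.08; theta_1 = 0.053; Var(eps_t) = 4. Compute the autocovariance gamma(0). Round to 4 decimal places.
\gamma(0) = 4.0029

Multiply the model equation by X_{t-k} and take expectations. With theta_0 = psi_0 = 1 and psi_j the MA(infinity) weights, this gives
  gamma(k) - sum_i phi_i gamma(k-i) = c_k,
  c_k = sigma^2 * sum_{j=k..q} theta_j psi_{j-k}   (c_k = 0 for k > q),
using gamma(-m) = gamma(m).
psi-weights needed (psi_j = theta_j + sum_i phi_i psi_{j-i}):
  psi_1 = theta_1 + phi_1 = 0.053 + (-0.08) = -0.027
Right-hand sides:
  c_0 = sigma^2 (1 + theta_1 psi_1) = 4 * (1 + (0.053)(-0.027)) = 4 * 0.998569 = 3.994276
  c_1 = sigma^2 theta_1 = 4 * (0.053) = 0.212
  c_2 = 0
Equations for k = 0 and k = 1 (AR order 1):
  gamma(0) = phi_1 gamma(1) + c_0
  gamma(1) = phi_1 gamma(0) + c_1
Substituting the second into the first: gamma(0) (1 - phi_1^2) = c_0 + phi_1 c_1, so
  gamma(0) = (c_0 + phi_1 c_1) / (1 - phi_1^2) = (3.994276 + (-0.08)(0.212)) / (1 - (-0.08)^2) = 3.977316 / 0.9936 = 4.002935.
Therefore gamma(0) = 4.0029 (to 4 decimal places).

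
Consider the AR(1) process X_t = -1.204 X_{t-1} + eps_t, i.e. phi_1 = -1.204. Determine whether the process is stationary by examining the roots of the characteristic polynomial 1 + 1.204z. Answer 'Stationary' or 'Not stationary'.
\text{Not stationary}

The AR(p) characteristic polynomial is P(z) = 1 + 1.204z.
Stationarity requires all roots to lie outside the unit circle, i.e. |z| > 1 for every root.
This is linear in z: 1 + (1.204) z = 0  =>  z = -1/(1.204) = -0.830565,  |z| = 0.830565.
Moduli of all roots: 0.8306.
All moduli strictly greater than 1? No.
Verdict: Not stationary.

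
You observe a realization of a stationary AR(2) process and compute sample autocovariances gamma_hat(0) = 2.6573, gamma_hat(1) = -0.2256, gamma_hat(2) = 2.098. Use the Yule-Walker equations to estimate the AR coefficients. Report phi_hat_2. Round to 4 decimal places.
\hat\phi_{2} = 0.7880

The Yule-Walker equations for an AR(p) process read, in matrix form,
  Gamma_p phi = r_p,   with   (Gamma_p)_{ij} = gamma(|i - j|),
                       (r_p)_i = gamma(i),   i,j = 1..p.
Substitute the sample gammas (Toeplitz matrix and right-hand side of size 2):
  Gamma_p = [[2.6573, -0.2256], [-0.2256, 2.6573]]
  r_p     = [-0.2256, 2.098]
Written out:
  2.6573 phi_1 - 0.2256 phi_2 = -0.2256
  -0.2256 phi_1 + 2.6573 phi_2 = 2.098
Solve by Cramer's rule:
  det = gamma(0)^2 - gamma(1)^2 = (2.6573)^2 - (-0.2256)^2 = 7.06124329 - 0.05089536 = 7.01034793
  phi_hat_1 = [gamma(1) gamma(0) - gamma(1) gamma(2)] / det = [(-0.2256)(2.6573) - (-0.2256)(2.098)] / 7.01034793 = -0.12617808 / 7.01034793 = -0.018
  phi_hat_2 = [gamma(0) gamma(2) - gamma(1)^2] / det = [(2.6573)(2.098) - (-0.2256)^2] / 7.01034793 = 5.52412004 / 7.01034793 = 0.788
So phi_hat = [-0.0180, 0.7880].
Therefore phi_hat_2 = 0.7880.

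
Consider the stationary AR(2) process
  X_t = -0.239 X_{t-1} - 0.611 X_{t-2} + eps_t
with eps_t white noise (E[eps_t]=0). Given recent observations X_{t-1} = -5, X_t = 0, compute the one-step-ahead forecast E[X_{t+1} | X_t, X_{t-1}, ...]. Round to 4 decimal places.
E[X_{t+1} \mid \mathcal F_t] = 3.0550

For an AR(p) model X_t = c + sum_i phi_i X_{t-i} + eps_t, the
one-step-ahead conditional mean is
  E[X_{t+1} | X_t, ...] = c + sum_i phi_i X_{t+1-i}.
Substitute known values:
  E[X_{t+1} | ...] = (-0.239) * (0) + (-0.611) * (-5)
                   = 3.0550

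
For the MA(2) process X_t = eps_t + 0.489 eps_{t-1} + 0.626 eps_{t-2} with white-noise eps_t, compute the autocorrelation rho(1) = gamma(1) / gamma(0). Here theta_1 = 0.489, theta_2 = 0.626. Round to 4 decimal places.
\rho(1) = 0.4875

For an MA(q) process with theta_0 = 1, the autocovariance is
  gamma(k) = sigma^2 * sum_{i=0..q-k} theta_i * theta_{i+k},
and rho(k) = gamma(k) / gamma(0). Sigma^2 cancels.
  numerator   = (1)*(0.489) + (0.489)*(0.626) = 0.795114.
  denominator = (1)^2 + (0.489)^2 + (0.626)^2 = 1.630997.
  rho(1) = 0.795114 / 1.630997 = 0.4875.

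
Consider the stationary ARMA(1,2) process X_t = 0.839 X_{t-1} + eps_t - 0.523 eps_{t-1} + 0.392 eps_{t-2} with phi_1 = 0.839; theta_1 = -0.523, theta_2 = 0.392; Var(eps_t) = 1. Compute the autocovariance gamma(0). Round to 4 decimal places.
\gamma(0) = 2.5583

Multiply the model equation by X_{t-k} and take expectations. With theta_0 = psi_0 = 1 and psi_j the MA(infinity) weights, this gives
  gamma(k) - sum_i phi_i gamma(k-i) = c_k,
  c_k = sigma^2 * sum_{j=k..q} theta_j psi_{j-k}   (c_k = 0 for k > q),
using gamma(-m) = gamma(m).
psi-weights needed (psi_j = theta_j + sum_i phi_i psi_{j-i}):
  psi_1 = theta_1 + phi_1 = -0.523 + (0.839) = 0.316
  psi_2 = theta_2 + phi_1 psi_1 = 0.392 + (0.839)(0.316) = 0.657124
Right-hand sides:
  c_0 = sigma^2 (1 + theta_1 psi_1 + theta_2 psi_2) = 1 * (1 + (-0.523)(0.316) + (0.392)(0.657124)) = 1 * 1.092325 = 1.092325
  c_1 = sigma^2 (theta_1 + theta_2 psi_1) = 1 * (-0.523 + (0.392)(0.316)) = -0.399128
  c_2 = sigma^2 theta_2 = 1 * (0.392) = 0.392
Equations for k = 0 and k = 1 (AR order 1):
  gamma(0) = phi_1 gamma(1) + c_0
  gamma(1) = phi_1 gamma(0) + c_1
Substituting the second into the first: gamma(0) (1 - phi_1^2) = c_0 + phi_1 c_1, so
  gamma(0) = (c_0 + phi_1 c_1) / (1 - phi_1^2) = (1.092325 + (0.839)(-0.399128)) / (1 - (0.839)^2) = 0.757456 / 0.296079 = 2.558291.
Therefore gamma(0) = 2.5583 (to 4 decimal places).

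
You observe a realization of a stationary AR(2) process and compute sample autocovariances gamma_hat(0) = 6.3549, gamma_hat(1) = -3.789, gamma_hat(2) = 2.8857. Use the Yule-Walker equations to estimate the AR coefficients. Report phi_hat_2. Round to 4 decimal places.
\hat\phi_{2} = 0.1530

The Yule-Walker equations for an AR(p) process read, in matrix form,
  Gamma_p phi = r_p,   with   (Gamma_p)_{ij} = gamma(|i - j|),
                       (r_p)_i = gamma(i),   i,j = 1..p.
Substitute the sample gammas (Toeplitz matrix and right-hand side of size 2):
  Gamma_p = [[6.3549, -3.789], [-3.789, 6.3549]]
  r_p     = [-3.789, 2.8857]
Written out:
  6.3549 phi_1 - 3.789 phi_2 = -3.789
  -3.789 phi_1 + 6.3549 phi_2 = 2.8857
Solve by Cramer's rule:
  det = gamma(0)^2 - gamma(1)^2 = (6.3549)^2 - (-3.789)^2 = 40.38475401 - 14.356521 = 26.02823301
  phi_hat_1 = [gamma(1) gamma(0) - gamma(1) gamma(2)] / det = [(-3.789)(6.3549) - (-3.789)(2.8857)] / 26.02823301 = -13.1447988 / 26.02823301 = -0.505
  phi_hat_2 = [gamma(0) gamma(2) - gamma(1)^2] / det = [(6.3549)(2.8857) - (-3.789)^2] / 26.02823301 = 3.98181393 / 26.02823301 = 0.153
So phi_hat = [-0.5050, 0.1530].
Therefore phi_hat_2 = 0.1530.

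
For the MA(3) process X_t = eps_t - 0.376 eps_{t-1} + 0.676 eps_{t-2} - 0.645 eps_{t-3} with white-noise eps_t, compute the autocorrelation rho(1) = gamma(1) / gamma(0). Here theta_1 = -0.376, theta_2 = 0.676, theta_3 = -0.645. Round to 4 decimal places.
\rho(1) = -0.5293

For an MA(q) process with theta_0 = 1, the autocovariance is
  gamma(k) = sigma^2 * sum_{i=0..q-k} theta_i * theta_{i+k},
and rho(k) = gamma(k) / gamma(0). Sigma^2 cancels.
  numerator   = (1)*(-0.376) + (-0.376)*(0.676) + (0.676)*(-0.645) = -1.066196.
  denominator = (1)^2 + (-0.376)^2 + (0.676)^2 + (-0.645)^2 = 2.014377.
  rho(1) = -1.066196 / 2.014377 = -0.5293.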